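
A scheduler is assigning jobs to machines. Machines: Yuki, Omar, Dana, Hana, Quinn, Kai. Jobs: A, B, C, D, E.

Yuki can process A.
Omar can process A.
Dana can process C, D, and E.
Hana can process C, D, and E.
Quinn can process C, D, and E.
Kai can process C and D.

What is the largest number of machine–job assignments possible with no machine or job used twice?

4

For example, pair Yuki–A, Dana–D, Hana–C, Quinn–E.
The set {Yuki, Omar, Dana, Hana, Quinn, Kai} has only 4 neighbours ({A, C, D, E}), so by Hall's theorem at most 4 of the 6 machines can be matched.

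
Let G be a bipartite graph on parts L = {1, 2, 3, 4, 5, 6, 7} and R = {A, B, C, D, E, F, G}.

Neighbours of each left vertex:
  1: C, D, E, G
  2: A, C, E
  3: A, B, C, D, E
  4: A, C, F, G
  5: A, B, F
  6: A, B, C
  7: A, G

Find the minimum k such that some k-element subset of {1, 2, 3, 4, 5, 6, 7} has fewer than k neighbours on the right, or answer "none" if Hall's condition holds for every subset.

none

A matching saturating every left vertex exists, for instance 1→E, 2→A, 3→D, 4→C, 5→F, 6→B, 7→G.
By Hall's marriage theorem, this means |N(S)| ≥ |S| for every subset S, so no violating subset exists.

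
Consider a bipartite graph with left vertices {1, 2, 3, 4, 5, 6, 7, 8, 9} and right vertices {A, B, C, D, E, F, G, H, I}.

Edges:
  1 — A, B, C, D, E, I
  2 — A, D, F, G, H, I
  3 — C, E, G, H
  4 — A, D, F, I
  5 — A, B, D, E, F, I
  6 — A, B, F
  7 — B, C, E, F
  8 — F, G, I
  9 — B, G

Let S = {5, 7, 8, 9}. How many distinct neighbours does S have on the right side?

The union of neighbours of {5, 7, 8, 9} is {A, B, C, D, E, F, G, I}, which has 8 elements.
Since |N(S)| = 8 ≥ |S| = 4, Hall's condition holds for this subset.

8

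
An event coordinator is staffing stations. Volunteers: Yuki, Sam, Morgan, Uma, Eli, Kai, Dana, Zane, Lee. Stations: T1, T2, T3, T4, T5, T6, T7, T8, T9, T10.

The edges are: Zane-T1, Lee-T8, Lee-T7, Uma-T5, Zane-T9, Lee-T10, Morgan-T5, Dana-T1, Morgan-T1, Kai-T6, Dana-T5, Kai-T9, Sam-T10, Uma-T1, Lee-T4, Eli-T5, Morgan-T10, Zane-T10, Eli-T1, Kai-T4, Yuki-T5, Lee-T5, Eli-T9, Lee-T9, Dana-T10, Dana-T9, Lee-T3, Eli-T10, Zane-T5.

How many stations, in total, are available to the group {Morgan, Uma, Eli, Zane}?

The union of neighbours of {Morgan, Uma, Eli, Zane} is {T1, T5, T9, T10}, which has 4 elements.
Since |N(S)| = 4 ≥ |S| = 4, Hall's condition holds for this subset.

4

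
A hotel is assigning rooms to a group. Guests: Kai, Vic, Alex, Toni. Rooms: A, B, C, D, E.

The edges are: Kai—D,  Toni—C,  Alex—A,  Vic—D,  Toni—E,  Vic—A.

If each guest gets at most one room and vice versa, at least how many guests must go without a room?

1

A valid assignment of size 3: Kai→D, Vic→A, Toni→E.
The set {Kai, Vic, Alex} has only 2 neighbours ({A, D}), so by Hall's theorem at most 3 of the 4 guests can be matched.
That matches 3 of the 4, leaving 1 unmatched; no matching can do better.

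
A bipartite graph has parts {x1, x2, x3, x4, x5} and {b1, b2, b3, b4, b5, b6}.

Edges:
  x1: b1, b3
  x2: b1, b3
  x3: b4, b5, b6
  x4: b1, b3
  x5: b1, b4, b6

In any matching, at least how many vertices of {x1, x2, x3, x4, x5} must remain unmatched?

1

One maximum matching: x1→b1, x2→b3, x3→b5, x5→b6.
The set {x1, x2, x4} has only 2 neighbours ({b1, b3}), so by Hall's theorem at most 4 of the 5 left vertices can be matched.
That matches 4 of the 5, leaving 1 unmatched; no matching can do better.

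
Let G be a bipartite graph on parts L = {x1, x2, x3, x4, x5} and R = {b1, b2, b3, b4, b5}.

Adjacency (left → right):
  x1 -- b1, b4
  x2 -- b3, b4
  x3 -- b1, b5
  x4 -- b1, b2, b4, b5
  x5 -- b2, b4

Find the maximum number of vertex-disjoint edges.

One maximum matching: x1–b1, x2–b3, x3–b5, x4–b2, x5–b4.
This saturates every left vertex, so 5 is the maximum.

5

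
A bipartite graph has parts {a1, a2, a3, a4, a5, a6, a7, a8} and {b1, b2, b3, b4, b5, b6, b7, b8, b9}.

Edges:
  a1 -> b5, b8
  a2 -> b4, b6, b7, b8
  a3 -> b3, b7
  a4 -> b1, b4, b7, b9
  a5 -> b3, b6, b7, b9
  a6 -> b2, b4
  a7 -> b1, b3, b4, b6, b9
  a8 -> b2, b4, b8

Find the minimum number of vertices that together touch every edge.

8

{a1, a2, a3, a4, a5, a6, a7, a8} is a vertex cover of size 8: every edge has an endpoint in this set.
No smaller cover exists because a1–b5, a2–b6, a3–b7, a4–b4, a5–b3, a6–b2, a7–b1, a8–b8 is a matching of size 8, and a cover must include an endpoint of each of these disjoint edges (König's theorem).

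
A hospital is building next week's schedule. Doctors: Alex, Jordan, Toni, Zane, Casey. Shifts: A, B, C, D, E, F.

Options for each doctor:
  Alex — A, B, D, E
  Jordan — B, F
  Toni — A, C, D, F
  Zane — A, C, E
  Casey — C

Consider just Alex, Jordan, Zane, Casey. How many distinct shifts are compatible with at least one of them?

6

The union of neighbours of {Alex, Jordan, Zane, Casey} is {A, B, C, D, E, F}, which has 6 elements.
Since |N(S)| = 6 ≥ |S| = 4, Hall's condition holds for this subset.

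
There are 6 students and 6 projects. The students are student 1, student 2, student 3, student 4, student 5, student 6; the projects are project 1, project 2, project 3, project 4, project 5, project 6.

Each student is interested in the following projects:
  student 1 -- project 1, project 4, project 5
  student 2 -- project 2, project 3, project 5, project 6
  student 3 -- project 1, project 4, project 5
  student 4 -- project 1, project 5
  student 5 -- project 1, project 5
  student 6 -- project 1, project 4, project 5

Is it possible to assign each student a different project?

The set {student 1, student 3, student 4, student 5, student 6} has only 3 neighbours ({project 1, project 4, project 5}), so by Hall's theorem at most 4 of the 6 students can be matched.
Hence no matching covers every student.

No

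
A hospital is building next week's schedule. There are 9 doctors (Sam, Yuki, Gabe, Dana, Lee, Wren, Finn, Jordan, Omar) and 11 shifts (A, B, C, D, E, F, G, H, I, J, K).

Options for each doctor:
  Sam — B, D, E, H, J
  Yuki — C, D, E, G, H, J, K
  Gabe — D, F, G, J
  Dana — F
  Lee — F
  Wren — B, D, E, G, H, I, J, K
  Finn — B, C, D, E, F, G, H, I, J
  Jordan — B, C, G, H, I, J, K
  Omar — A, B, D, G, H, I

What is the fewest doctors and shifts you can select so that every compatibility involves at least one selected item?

A maximum matching has 8 edges (e.g. Sam–B, Yuki–H, Gabe–D, Dana–F, Wren–E, Finn–J, Jordan–K, Omar–G).
By König's theorem the minimum vertex cover has the same size. One such cover is {Sam, Yuki, Gabe, Wren, Finn, Jordan, Omar, F}.

8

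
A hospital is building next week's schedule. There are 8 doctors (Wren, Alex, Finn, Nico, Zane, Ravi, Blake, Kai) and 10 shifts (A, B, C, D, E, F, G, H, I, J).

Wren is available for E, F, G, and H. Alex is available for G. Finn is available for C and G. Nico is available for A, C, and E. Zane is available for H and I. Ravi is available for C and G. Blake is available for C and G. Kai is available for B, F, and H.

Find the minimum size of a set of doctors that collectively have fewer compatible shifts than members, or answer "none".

3

Take S = {Alex, Finn, Ravi}. Its neighbourhood is {C, G}, so |N(S)| = 2 < |S| = 3.
Every subset of size less than 3 has at least as many neighbours as members, so 3 is the minimum.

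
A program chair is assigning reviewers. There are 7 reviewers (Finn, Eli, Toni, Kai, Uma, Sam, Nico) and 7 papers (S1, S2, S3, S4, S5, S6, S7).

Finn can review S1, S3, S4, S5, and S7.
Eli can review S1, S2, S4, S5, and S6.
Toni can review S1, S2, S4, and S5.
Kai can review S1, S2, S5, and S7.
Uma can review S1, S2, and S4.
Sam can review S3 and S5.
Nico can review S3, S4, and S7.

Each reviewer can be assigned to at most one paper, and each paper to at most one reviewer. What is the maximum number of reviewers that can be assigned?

One maximum matching: Finn-S3, Eli-S6, Toni-S1, Kai-S7, Uma-S2, Sam-S5, Nico-S4.
This saturates every reviewer, so 7 is the maximum.

7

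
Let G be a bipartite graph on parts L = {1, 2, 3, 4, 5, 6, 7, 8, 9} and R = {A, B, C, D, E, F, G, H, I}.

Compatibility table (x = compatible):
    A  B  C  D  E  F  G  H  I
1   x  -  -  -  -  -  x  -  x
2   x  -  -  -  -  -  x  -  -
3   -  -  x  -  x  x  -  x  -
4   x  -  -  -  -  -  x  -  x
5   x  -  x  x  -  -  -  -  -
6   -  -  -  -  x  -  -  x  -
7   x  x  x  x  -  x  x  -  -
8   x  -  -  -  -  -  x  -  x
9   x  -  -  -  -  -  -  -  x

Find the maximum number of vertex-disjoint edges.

7

One maximum matching: 1→G, 2→A, 3→H, 4→I, 5→C, 6→E, 7→B.
The set {1, 2, 4, 8, 9} has only 3 neighbours ({A, G, I}), so by Hall's theorem at most 7 of the 9 left vertices can be matched.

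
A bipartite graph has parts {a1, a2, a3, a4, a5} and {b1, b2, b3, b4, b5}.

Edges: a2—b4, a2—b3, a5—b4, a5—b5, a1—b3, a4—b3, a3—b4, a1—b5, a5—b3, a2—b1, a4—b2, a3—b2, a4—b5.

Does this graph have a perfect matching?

Yes

A valid assignment of size 5: a1–b5, a2–b1, a3–b4, a4–b2, a5–b3.
Every left vertex is matched, so this is a perfect matching.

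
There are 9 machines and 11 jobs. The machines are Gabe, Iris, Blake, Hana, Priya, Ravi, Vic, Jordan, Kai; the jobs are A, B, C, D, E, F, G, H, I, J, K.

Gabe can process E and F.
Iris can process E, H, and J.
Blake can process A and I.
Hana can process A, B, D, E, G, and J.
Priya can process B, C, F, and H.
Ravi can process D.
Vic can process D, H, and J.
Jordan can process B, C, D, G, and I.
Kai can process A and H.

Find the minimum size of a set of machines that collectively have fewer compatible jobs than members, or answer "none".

none

A matching saturating every machine exists, for instance Gabe→F, Iris→E, Blake→I, Hana→G, Priya→C, Ravi→D, Vic→J, Jordan→B, Kai→H.
By Hall's marriage theorem, this means |N(S)| ≥ |S| for every subset S, so no violating subset exists.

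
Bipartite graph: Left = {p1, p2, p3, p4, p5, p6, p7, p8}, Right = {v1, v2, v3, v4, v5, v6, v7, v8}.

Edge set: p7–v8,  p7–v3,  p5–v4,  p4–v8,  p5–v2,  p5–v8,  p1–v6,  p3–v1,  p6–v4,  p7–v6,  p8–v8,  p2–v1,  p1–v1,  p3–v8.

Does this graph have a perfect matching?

No

The set {p2, p3, p4, p8} has only 2 neighbours ({v1, v8}), so by Hall's theorem at most 6 of the 8 left vertices can be matched.
Hence no matching covers every left vertex.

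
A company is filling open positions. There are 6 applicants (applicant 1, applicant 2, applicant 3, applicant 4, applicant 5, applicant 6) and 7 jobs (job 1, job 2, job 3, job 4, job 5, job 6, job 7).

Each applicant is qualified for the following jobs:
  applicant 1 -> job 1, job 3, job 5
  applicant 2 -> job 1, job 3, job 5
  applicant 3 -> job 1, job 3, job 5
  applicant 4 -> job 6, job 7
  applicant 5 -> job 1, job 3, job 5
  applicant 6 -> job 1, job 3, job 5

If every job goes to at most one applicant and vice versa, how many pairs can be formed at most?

A valid assignment of size 4: applicant 1–job 5, applicant 2–job 1, applicant 3–job 3, applicant 4–job 6.
The set {applicant 1, applicant 2, applicant 3, applicant 5, applicant 6} has only 3 neighbours ({job 1, job 3, job 5}), so by Hall's theorem at most 4 of the 6 applicants can be matched.

4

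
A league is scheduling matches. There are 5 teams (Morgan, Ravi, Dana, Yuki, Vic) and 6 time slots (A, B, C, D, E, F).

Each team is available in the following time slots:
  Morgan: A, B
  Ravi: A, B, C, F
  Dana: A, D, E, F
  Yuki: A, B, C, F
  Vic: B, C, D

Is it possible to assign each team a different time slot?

For example, pair Morgan-A, Ravi-C, Dana-E, Yuki-F, Vic-B.
Every team is matched, so this matching saturates all of them.

Yes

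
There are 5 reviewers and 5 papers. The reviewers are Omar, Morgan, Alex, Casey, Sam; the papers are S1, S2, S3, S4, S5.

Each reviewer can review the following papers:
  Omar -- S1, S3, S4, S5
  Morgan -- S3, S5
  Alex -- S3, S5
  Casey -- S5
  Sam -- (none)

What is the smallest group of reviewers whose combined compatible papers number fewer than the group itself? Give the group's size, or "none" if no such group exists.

Take S = {Sam}. Its neighbourhood is {}, so |N(S)| = 0 < |S| = 1.

1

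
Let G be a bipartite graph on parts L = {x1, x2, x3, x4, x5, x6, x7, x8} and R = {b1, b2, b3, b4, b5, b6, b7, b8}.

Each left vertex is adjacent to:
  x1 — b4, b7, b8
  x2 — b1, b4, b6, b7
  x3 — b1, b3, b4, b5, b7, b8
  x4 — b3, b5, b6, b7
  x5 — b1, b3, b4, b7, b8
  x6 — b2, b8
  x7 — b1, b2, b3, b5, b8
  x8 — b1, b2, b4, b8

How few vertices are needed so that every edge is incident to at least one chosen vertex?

8

{x1, x2, x3, x4, x5, x6, x7, x8} is a vertex cover of size 8: every edge has an endpoint in this set.
No smaller cover exists because x1–b7, x2–b6, x3–b4, x4–b3, x5–b1, x6–b2, x7–b5, x8–b8 is a matching of size 8, and a cover must include an endpoint of each of these disjoint edges (König's theorem).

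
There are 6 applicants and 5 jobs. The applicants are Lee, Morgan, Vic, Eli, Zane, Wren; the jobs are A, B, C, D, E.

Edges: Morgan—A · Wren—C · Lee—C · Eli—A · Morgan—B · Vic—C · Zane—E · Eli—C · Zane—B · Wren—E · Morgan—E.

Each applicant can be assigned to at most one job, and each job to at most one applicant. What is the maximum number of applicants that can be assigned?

4

One maximum matching: Lee–C, Morgan–E, Eli–A, Zane–B.
The set {Lee, Morgan, Vic, Eli, Zane, Wren} has only 4 neighbours ({A, B, C, E}), so by Hall's theorem at most 4 of the 6 applicants can be matched.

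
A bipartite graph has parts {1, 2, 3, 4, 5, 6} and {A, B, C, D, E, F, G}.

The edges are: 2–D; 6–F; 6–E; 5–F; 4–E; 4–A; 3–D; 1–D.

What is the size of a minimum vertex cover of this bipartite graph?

4

The 4 edges 1–D, 4–A, 5–F, 6–E form a matching, so any vertex cover needs at least 4 vertices (one per matched edge).
Conversely {4, 5, 6, D} meets every edge and has exactly 4 vertices, so 4 is optimal.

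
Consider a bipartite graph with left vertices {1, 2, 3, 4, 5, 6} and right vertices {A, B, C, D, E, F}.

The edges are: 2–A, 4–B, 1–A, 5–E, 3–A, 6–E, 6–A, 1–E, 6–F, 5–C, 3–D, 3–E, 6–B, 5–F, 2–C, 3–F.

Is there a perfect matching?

One maximum matching: 1-A, 2-C, 3-D, 4-B, 5-F, 6-E.
Every left vertex is matched, so this is a perfect matching.

Yes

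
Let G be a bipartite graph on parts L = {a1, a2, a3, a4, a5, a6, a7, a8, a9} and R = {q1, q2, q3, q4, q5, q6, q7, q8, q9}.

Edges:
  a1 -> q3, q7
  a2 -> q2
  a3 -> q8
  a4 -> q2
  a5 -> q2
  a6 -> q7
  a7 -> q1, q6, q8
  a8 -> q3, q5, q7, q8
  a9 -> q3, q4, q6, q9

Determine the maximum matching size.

7

A valid assignment of size 7: a1-q3, a2-q2, a3-q8, a6-q7, a7-q1, a8-q5, a9-q6.
The set {a2, a4, a5} has only 1 neighbour ({q2}), so by Hall's theorem at most 7 of the 9 left vertices can be matched.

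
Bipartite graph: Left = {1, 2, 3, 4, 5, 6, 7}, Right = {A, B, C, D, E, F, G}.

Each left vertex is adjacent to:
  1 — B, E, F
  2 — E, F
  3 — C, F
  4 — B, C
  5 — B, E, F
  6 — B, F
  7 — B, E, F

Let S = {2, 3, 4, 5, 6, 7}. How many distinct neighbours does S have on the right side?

4

The union of neighbours of {2, 3, 4, 5, 6, 7} is {B, C, E, F}, which has 4 elements.
Since |N(S)| = 4 < |S| = 6, Hall's condition fails for this subset.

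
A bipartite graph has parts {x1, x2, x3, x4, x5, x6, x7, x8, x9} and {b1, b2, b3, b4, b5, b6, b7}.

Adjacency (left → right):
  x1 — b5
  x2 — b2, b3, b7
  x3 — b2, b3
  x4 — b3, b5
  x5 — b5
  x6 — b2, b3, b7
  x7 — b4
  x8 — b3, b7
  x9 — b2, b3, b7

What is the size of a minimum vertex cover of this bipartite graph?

A maximum matching has 5 edges (e.g. x1–b5, x2–b7, x3–b2, x4–b3, x7–b4).
By König's theorem the minimum vertex cover has the same size. One such cover is {x7, b2, b3, b5, b7}.

5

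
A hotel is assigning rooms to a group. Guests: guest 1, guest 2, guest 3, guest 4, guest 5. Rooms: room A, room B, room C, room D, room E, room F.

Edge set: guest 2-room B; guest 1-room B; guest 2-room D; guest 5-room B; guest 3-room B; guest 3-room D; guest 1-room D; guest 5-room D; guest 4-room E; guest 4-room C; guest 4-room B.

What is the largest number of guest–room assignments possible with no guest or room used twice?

A valid assignment of size 3: guest 1-room D, guest 2-room B, guest 4-room E.
The set {guest 1, guest 2, guest 3, guest 5} has only 2 neighbours ({room B, room D}), so by Hall's theorem at most 3 of the 5 guests can be matched.

3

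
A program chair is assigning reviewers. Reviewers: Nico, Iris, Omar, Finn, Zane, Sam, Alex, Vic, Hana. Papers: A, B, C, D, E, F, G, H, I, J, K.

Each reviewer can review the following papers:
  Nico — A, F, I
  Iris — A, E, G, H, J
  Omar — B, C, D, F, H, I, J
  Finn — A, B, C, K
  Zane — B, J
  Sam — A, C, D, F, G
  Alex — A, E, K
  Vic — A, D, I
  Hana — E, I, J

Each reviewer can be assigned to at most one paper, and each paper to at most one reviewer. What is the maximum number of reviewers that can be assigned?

9

One maximum matching: Nico-F, Iris-J, Omar-H, Finn-C, Zane-B, Sam-G, Alex-K, Vic-I, Hana-E.
All 9 reviewers are matched, so no larger matching exists.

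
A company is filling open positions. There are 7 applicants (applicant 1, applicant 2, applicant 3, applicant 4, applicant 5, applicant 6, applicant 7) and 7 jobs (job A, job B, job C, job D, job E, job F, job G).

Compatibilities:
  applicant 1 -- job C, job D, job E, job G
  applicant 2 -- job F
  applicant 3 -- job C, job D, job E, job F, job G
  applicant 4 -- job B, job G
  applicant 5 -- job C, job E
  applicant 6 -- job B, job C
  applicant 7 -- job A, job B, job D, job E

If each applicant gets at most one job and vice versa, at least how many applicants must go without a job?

A valid assignment of size 7: applicant 1–job D, applicant 2–job F, applicant 3–job C, applicant 4–job G, applicant 5–job E, applicant 6–job B, applicant 7–job A.
This saturates every applicant, so 7 is the maximum.
That matches 7 of the 7, leaving 0 unmatched; no matching can do better.

0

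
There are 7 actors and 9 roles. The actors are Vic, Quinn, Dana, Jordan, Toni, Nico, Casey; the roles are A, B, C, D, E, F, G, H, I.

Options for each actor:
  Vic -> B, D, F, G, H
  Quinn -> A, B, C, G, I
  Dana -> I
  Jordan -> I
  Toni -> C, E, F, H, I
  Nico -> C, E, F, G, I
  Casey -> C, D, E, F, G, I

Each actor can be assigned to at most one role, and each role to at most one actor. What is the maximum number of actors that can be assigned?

6

For example, pair Vic–B, Quinn–A, Dana–I, Toni–H, Nico–E, Casey–G.
The set {Dana, Jordan} has only 1 neighbour ({I}), so by Hall's theorem at most 6 of the 7 actors can be matched.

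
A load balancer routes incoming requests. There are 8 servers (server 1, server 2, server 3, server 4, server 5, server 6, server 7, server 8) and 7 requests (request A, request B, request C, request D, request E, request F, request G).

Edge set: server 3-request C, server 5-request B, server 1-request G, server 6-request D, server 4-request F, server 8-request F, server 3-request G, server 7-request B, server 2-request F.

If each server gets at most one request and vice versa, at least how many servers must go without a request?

One maximum matching: server 1–request G, server 2–request F, server 3–request C, server 5–request B, server 6–request D.
The set {server 2, server 4, server 5, server 7, server 8} has only 2 neighbours ({request B, request F}), so by Hall's theorem at most 5 of the 8 servers can be matched.
That matches 5 of the 8, leaving 3 unmatched; no matching can do better.

3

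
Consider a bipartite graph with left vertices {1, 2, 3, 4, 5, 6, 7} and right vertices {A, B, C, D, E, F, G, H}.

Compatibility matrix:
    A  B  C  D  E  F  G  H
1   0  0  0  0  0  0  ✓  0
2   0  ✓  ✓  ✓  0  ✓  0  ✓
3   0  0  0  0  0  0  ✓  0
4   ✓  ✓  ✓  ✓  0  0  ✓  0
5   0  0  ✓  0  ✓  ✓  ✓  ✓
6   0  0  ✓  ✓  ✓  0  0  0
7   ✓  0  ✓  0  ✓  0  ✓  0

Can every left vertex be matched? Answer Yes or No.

The set {1, 3} has only 1 neighbour ({G}), so by Hall's theorem at most 6 of the 7 left vertices can be matched.
Hence no matching covers every left vertex.

No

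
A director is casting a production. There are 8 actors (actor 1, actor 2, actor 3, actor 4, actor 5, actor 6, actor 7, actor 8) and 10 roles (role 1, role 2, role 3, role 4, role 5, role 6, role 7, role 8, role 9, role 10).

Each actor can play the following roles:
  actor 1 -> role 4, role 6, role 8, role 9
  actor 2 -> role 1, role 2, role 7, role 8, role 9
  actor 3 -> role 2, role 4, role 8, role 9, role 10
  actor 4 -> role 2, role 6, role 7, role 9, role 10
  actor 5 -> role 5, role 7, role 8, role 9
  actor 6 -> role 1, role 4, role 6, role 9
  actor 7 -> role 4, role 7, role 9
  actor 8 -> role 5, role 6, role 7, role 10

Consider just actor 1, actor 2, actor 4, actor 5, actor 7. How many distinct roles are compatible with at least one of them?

The union of neighbours of {actor 1, actor 2, actor 4, actor 5, actor 7} is {role 1, role 2, role 4, role 5, role 6, role 7, role 8, role 9, role 10}, which has 9 elements.
Since |N(S)| = 9 ≥ |S| = 5, Hall's condition holds for this subset.

9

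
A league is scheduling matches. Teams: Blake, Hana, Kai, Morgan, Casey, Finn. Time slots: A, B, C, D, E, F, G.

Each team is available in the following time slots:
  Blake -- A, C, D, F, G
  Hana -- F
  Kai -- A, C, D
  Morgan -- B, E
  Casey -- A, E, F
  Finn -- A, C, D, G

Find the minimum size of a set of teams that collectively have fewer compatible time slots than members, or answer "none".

A matching saturating every team exists, for instance Blake→A, Hana→F, Kai→C, Morgan→B, Casey→E, Finn→G.
By Hall's marriage theorem, this means |N(S)| ≥ |S| for every subset S, so no violating subset exists.

none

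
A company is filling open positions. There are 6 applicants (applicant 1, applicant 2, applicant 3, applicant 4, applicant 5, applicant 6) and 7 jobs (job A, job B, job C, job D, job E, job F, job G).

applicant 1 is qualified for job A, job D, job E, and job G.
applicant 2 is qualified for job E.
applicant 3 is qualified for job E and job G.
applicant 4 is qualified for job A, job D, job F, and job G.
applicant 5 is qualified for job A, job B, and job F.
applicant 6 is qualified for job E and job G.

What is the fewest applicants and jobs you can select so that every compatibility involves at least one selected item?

A maximum matching has 5 edges (e.g. applicant 1–job D, applicant 2–job E, applicant 3–job G, applicant 4–job F, applicant 5–job A).
By König's theorem the minimum vertex cover has the same size. One such cover is {applicant 1, applicant 4, applicant 5, job E, job G}.

5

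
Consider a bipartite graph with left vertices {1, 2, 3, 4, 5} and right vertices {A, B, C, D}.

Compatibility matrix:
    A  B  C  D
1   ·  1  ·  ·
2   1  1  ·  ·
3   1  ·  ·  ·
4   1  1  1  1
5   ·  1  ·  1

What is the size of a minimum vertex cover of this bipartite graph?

4

A maximum matching has 4 edges (e.g. 1–B, 2–A, 4–C, 5–D).
By König's theorem the minimum vertex cover has the same size. One such cover is {4, 5, A, B}.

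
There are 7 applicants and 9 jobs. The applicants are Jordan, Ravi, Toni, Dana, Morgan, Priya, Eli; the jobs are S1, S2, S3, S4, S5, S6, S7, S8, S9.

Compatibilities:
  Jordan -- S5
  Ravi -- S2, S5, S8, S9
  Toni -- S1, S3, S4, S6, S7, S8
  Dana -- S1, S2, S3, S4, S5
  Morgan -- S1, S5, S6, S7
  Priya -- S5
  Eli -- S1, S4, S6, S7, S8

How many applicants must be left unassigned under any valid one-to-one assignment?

1

A valid assignment of size 6: Jordan–S5, Ravi–S8, Toni–S3, Dana–S2, Morgan–S6, Eli–S7.
The set {Jordan, Priya} has only 1 neighbour ({S5}), so by Hall's theorem at most 6 of the 7 applicants can be matched.
That matches 6 of the 7, leaving 1 unmatched; no matching can do better.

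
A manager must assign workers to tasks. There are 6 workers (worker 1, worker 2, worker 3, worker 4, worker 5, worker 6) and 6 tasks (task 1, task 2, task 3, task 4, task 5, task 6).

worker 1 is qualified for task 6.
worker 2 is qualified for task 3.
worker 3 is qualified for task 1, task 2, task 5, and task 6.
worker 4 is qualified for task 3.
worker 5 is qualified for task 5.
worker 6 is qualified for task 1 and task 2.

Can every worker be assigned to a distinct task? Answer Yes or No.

No

The set {worker 2, worker 4} has only 1 neighbour ({task 3}), so by Hall's theorem at most 5 of the 6 workers can be matched.
Hence no matching covers every worker.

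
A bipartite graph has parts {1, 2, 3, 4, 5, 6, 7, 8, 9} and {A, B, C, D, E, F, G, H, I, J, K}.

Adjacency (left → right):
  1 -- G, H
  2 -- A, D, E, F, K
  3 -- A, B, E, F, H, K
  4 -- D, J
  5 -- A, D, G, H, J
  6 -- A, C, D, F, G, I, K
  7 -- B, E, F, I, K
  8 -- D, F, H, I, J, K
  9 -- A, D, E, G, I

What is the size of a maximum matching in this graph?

9

One maximum matching: 1→H, 2→A, 3→B, 4→D, 5→J, 6→F, 7→E, 8→K, 9→G.
This saturates every left vertex, so 9 is the maximum.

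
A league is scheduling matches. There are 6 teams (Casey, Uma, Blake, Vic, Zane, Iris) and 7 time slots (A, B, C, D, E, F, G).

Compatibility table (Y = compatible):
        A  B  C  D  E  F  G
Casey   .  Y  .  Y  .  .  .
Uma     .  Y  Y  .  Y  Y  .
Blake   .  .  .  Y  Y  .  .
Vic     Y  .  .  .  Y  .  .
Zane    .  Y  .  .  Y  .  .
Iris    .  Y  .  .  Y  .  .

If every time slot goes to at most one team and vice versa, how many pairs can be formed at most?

A valid assignment of size 5: Casey–D, Uma–C, Blake–E, Vic–A, Zane–B.
The set {Casey, Blake, Zane, Iris} has only 3 neighbours ({B, D, E}), so by Hall's theorem at most 5 of the 6 teams can be matched.

5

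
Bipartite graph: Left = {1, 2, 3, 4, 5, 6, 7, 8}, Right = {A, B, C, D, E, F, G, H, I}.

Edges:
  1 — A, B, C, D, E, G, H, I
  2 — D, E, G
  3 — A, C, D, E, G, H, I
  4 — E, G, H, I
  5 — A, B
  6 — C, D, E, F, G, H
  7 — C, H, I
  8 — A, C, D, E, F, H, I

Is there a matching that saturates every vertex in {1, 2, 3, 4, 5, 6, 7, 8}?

Yes

For example, pair 1-H, 2-D, 3-G, 4-I, 5-B, 6-E, 7-C, 8-A.
All 8 left vertices are covered.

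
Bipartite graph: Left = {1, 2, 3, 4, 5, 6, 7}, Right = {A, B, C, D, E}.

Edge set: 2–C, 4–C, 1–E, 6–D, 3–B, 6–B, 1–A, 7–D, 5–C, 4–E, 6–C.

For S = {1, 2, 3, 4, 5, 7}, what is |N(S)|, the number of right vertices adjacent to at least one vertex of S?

The union of neighbours of {1, 2, 3, 4, 5, 7} is {A, B, C, D, E}, which has 5 elements.
Since |N(S)| = 5 < |S| = 6, Hall's condition fails for this subset.

5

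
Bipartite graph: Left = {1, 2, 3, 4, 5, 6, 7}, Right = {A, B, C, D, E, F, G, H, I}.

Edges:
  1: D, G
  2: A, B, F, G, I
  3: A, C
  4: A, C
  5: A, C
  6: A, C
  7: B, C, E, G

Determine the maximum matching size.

5

A valid assignment of size 5: 1–D, 2–G, 3–A, 4–C, 7–B.
The set {3, 4, 5, 6} has only 2 neighbours ({A, C}), so by Hall's theorem at most 5 of the 7 left vertices can be matched.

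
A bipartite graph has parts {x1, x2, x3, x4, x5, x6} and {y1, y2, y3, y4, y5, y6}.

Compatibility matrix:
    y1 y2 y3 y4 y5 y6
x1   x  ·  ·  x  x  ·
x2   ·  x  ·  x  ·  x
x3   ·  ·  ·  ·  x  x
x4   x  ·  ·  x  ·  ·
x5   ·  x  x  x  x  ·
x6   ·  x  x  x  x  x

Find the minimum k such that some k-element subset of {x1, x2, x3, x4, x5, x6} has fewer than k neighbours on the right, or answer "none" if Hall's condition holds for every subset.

none

A matching saturating every left vertex exists, for instance x1→y4, x2→y2, x3→y5, x4→y1, x5→y3, x6→y6.
By Hall's marriage theorem, this means |N(S)| ≥ |S| for every subset S, so no violating subset exists.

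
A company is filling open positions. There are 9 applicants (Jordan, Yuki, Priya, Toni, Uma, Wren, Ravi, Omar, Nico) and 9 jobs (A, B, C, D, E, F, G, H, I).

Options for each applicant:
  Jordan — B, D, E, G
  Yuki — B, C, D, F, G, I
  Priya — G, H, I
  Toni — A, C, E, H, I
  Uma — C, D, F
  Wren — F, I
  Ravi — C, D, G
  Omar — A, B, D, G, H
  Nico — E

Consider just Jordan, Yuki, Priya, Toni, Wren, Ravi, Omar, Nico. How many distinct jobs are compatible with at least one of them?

9

The union of neighbours of {Jordan, Yuki, Priya, Toni, Wren, Ravi, Omar, Nico} is {A, B, C, D, E, F, G, H, I}, which has 9 elements.
Since |N(S)| = 9 ≥ |S| = 8, Hall's condition holds for this subset.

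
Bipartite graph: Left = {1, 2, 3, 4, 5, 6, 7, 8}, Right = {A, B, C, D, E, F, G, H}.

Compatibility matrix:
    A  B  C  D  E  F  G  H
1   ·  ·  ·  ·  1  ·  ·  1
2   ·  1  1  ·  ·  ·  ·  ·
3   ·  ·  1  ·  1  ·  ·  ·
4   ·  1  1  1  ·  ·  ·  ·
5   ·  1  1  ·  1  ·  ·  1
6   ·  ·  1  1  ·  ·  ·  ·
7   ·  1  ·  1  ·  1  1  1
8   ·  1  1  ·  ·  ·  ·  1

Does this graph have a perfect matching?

No

The set {1, 2, 3, 4, 5, 6, 8} has only 5 neighbours ({B, C, D, E, H}), so by Hall's theorem at most 6 of the 8 left vertices can be matched.
Hence no matching covers every left vertex.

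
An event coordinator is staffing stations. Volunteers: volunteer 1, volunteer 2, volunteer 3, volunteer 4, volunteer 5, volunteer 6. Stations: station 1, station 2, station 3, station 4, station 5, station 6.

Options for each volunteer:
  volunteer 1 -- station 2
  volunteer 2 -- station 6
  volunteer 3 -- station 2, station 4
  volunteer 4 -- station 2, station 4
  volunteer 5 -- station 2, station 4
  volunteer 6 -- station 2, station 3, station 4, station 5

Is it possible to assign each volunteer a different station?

The set {volunteer 1, volunteer 3, volunteer 4, volunteer 5} has only 2 neighbours ({station 2, station 4}), so by Hall's theorem at most 4 of the 6 volunteers can be matched.
Hence no matching covers every volunteer.

No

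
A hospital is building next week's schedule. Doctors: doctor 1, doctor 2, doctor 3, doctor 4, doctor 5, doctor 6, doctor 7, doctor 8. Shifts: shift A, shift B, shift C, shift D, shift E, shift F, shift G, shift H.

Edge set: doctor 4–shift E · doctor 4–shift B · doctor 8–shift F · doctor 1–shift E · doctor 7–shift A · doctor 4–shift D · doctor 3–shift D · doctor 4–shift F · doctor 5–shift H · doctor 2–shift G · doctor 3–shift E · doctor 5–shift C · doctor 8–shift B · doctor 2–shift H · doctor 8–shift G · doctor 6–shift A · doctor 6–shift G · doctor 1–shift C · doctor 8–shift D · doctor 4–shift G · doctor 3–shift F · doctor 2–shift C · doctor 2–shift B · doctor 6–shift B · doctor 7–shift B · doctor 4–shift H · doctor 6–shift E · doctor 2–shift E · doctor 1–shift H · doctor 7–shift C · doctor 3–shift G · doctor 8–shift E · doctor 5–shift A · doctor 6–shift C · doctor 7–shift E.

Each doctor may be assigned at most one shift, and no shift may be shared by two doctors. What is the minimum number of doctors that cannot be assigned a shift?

One maximum matching: doctor 1-shift C, doctor 2-shift B, doctor 3-shift F, doctor 4-shift D, doctor 5-shift H, doctor 6-shift A, doctor 7-shift E, doctor 8-shift G.
This saturates every doctor, so 8 is the maximum.
That matches 8 of the 8, leaving 0 unmatched; no matching can do better.

0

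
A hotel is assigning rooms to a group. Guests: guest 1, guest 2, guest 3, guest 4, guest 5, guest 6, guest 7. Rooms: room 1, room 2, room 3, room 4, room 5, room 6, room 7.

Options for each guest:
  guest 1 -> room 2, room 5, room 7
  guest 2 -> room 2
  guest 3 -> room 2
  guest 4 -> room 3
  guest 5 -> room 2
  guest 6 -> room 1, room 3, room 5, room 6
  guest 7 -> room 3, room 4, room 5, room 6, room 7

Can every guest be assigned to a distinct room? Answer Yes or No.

No

The set {guest 2, guest 3, guest 5} has only 1 neighbour ({room 2}), so by Hall's theorem at most 5 of the 7 guests can be matched.
Hence no matching covers every guest.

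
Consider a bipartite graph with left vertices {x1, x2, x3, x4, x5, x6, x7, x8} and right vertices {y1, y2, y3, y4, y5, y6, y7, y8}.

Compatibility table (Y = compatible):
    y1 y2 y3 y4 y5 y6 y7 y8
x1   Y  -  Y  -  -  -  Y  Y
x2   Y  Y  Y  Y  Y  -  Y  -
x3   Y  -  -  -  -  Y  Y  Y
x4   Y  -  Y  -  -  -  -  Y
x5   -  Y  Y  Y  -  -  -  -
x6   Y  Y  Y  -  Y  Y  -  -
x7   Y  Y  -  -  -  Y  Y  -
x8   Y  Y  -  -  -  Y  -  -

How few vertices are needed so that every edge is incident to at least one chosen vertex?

8

{x1, x2, x3, x4, x5, x6, x7, x8} is a vertex cover of size 8: every edge has an endpoint in this set.
No smaller cover exists because x1–y8, x2–y5, x3–y7, x4–y3, x5–y4, x6–y6, x7–y2, x8–y1 is a matching of size 8, and a cover must include an endpoint of each of these disjoint edges (König's theorem).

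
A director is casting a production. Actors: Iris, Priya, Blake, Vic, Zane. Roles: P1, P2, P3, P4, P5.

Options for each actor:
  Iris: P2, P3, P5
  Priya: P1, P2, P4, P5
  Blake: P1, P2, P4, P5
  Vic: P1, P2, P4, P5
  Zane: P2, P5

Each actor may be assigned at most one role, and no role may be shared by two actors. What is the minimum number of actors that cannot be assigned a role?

0

A valid assignment of size 5: Iris-P3, Priya-P2, Blake-P1, Vic-P4, Zane-P5.
All 5 actors are matched, so no larger matching exists.
That matches 5 of the 5, leaving 0 unmatched; no matching can do better.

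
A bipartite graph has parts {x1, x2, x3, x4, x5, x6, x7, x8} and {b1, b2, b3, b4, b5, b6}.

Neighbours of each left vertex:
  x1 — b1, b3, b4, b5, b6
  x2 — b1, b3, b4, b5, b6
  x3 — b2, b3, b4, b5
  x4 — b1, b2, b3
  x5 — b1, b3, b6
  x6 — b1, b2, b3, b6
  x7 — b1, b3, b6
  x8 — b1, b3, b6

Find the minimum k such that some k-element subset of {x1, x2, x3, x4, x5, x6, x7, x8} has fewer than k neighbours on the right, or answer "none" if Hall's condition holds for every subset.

5

Take S = {x4, x5, x6, x7, x8}. Its neighbourhood is {b1, b2, b3, b6}, so |N(S)| = 4 < |S| = 5.
Every subset of size less than 5 has at least as many neighbours as members, so 5 is the minimum.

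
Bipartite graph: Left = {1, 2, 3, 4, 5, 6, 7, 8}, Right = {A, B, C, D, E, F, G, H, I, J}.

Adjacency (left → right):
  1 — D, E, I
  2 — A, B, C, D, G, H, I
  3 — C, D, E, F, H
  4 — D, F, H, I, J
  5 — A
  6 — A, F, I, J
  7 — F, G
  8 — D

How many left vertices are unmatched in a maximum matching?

For example, pair 1→E, 2→G, 3→H, 4→J, 5→A, 6→I, 7→F, 8→D.
All 8 left vertices are matched, so no larger matching exists.
That matches 8 of the 8, leaving 0 unmatched; no matching can do better.

0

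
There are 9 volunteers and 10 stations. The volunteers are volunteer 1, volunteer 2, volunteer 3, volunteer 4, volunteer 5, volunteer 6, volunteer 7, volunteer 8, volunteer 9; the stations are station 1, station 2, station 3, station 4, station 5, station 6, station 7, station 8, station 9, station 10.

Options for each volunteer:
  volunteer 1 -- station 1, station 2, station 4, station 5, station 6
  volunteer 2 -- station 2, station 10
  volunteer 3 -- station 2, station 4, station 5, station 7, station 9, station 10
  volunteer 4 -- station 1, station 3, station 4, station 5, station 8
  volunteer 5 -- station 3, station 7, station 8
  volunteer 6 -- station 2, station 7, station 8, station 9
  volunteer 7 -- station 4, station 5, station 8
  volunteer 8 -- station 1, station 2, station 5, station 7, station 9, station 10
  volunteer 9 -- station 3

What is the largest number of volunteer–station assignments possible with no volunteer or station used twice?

A valid assignment of size 9: volunteer 1–station 6, volunteer 2–station 10, volunteer 3–station 7, volunteer 4–station 5, volunteer 5–station 8, volunteer 6–station 2, volunteer 7–station 4, volunteer 8–station 1, volunteer 9–station 3.
This saturates every volunteer, so 9 is the maximum.

9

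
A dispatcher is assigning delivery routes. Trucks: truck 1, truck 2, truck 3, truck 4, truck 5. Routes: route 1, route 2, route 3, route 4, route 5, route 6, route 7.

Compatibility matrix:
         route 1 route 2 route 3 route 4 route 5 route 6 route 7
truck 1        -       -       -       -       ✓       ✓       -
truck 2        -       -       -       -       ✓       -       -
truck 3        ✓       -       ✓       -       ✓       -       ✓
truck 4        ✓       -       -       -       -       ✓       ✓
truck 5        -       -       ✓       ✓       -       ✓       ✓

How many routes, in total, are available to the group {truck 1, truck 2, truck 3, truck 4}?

5

The union of neighbours of {truck 1, truck 2, truck 3, truck 4} is {route 1, route 3, route 5, route 6, route 7}, which has 5 elements.
Since |N(S)| = 5 ≥ |S| = 4, Hall's condition holds for this subset.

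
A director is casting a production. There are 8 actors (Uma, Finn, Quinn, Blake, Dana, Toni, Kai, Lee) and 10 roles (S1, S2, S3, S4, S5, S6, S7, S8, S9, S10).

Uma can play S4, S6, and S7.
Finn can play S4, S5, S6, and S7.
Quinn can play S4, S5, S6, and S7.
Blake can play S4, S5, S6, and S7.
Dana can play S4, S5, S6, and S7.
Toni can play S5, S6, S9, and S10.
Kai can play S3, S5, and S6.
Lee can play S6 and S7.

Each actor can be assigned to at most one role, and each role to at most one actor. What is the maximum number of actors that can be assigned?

One maximum matching: Uma–S6, Finn–S5, Quinn–S7, Blake–S4, Toni–S10, Kai–S3.
The set {Uma, Finn, Quinn, Blake, Dana, Lee} has only 4 neighbours ({S4, S5, S6, S7}), so by Hall's theorem at most 6 of the 8 actors can be matched.

6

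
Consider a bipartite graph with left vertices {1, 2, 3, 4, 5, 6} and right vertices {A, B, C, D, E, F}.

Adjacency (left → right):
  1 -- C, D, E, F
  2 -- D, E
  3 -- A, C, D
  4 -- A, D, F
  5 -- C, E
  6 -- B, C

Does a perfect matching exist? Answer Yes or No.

One maximum matching: 1→C, 2→D, 3→A, 4→F, 5→E, 6→B.
Every left vertex is matched, so this is a perfect matching.

Yes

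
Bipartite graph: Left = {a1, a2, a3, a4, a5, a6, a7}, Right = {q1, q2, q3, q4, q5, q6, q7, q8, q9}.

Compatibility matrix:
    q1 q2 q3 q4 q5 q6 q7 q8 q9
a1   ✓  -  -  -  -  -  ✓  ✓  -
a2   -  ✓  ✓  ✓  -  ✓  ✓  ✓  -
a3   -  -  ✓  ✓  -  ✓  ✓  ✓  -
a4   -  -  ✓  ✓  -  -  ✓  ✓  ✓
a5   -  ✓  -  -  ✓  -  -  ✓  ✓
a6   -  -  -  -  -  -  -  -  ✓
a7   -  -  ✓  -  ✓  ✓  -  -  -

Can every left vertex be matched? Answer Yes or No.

Yes

A valid assignment of size 7: a1–q1, a2–q4, a3–q8, a4–q7, a5–q2, a6–q9, a7–q6.
All 7 left vertices are covered.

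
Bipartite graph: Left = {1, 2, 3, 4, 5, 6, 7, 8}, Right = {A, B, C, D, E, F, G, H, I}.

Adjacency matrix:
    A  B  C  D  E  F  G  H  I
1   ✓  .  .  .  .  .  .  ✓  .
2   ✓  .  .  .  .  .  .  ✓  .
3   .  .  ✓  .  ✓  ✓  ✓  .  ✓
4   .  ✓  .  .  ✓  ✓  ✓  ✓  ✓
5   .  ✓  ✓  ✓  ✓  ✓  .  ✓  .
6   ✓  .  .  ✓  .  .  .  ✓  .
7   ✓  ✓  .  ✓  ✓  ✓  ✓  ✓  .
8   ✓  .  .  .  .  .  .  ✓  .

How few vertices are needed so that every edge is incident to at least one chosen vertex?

7

A maximum matching has 7 edges (e.g. 1–A, 2–H, 3–E, 4–F, 5–B, 6–D, 7–G).
By König's theorem the minimum vertex cover has the same size. One such cover is {3, 4, 5, 6, 7, A, H}.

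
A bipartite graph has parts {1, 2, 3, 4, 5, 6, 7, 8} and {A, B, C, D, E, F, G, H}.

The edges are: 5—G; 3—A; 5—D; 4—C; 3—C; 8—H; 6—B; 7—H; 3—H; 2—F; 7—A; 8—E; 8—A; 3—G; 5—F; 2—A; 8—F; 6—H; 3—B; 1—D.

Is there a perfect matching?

One maximum matching: 1–D, 2–A, 3–G, 4–C, 5–F, 6–B, 7–H, 8–E.
All 8 left vertices are covered.

Yes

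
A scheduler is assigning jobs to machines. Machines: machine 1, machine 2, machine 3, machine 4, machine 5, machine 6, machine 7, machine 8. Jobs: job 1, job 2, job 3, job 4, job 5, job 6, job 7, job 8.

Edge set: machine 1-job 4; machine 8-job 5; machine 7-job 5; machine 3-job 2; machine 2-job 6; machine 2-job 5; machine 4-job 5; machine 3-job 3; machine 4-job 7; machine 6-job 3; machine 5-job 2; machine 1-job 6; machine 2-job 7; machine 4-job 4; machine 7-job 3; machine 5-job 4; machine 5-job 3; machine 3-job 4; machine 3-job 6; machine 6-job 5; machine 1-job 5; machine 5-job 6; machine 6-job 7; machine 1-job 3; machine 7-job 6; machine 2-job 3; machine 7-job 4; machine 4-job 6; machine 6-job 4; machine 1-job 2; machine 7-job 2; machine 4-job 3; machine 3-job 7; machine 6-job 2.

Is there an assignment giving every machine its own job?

The set {machine 1, machine 2, machine 3, machine 4, machine 5, machine 6, machine 7, machine 8} has only 6 neighbours ({job 2, job 3, job 4, job 5, job 6, job 7}), so by Hall's theorem at most 6 of the 8 machines can be matched.
Hence no matching covers every machine.

No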